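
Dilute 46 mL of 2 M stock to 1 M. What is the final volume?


C1V1 = C2V2
2 × 46 = 1 × V2
V2 = 92/1 = 92.0 mL

92.0 mL


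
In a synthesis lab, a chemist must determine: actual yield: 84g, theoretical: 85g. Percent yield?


% yield = actual/theoretical × 100
= 84/85 × 100
= 98.82%

98.82%


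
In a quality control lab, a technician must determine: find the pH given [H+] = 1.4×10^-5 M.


pH = -log10([H+]) = -log10(1.4×10^-5)
= 5 - log10(1.4)
= 5 - 0.15
= 4.85

4.85


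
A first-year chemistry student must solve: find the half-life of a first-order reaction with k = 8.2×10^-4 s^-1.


t½ = ln2/k = 0.693147/(8.2×10^-4 s^-1)
= 845.3 s

845.3 s


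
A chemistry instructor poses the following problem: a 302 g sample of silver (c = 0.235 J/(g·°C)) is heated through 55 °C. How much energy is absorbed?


q = mcΔT = 302 × 0.235 × 55
= 3903.35 J

3903.35 J


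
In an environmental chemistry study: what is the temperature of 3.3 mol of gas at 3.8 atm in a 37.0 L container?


PV = nRT  (R = 0.08206 L·atm/(mol·K))
T = PV/(nR) = 3.8×37.0/(3.3×0.08206)
= 140.60/0.270798
= 519.21 K

519.21 K


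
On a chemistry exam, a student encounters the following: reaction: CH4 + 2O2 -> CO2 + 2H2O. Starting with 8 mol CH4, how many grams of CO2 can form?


Mole ratio CO2:CH4 = 1:1
n(CO2) = 8 × 1/1 = 8.000 mol
mass = 8.000 × 44.01 = 352.08 g

352.08 g


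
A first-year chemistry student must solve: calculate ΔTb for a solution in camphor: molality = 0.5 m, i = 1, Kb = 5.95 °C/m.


ΔTb = Kb × m × i
= 5.95 × 0.5 × 1
= 2.975 °C

2.975 °C


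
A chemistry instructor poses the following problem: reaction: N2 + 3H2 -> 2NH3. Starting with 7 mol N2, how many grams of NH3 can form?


Mole ratio NH3:N2 = 2:1
n(NH3) = 7 × 2/1 = 14.000 mol
mass = 14.000 × 17.03 = 238.42 g

238.42 g


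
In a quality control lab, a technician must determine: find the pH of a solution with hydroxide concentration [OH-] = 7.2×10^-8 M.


pOH = -log10([OH-]) = -log10(7.2×10^-8)
= 8 - log10(7.2) = 7.14
pH = 14 - pOH = 14 - 7.14 = 6.86

6.86


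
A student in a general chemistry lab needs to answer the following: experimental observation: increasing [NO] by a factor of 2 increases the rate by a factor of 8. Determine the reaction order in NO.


rate ∝ [NO]^n
2^n = 8 → n = 3
Order in NO: 3

3


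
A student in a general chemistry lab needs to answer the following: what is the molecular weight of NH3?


M(NH3) = 1×14.01 + 3×1.008
= 14.01 + 3.02
= 17.03 g/mol

17.03 g/mol


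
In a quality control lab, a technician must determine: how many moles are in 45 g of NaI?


M(NaI) = 149.89 g/mol
n = mass/M = 45/149.89 = 0.3002 mol

0.3002 mol


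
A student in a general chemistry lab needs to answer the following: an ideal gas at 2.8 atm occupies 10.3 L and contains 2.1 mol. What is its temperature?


PV = nRT  (R = 0.08206 L·atm/(mol·K))
T = PV/(nR) = 2.8×10.3/(2.1×0.08206)
= 28.84/0.172326
= 167.36 K

167.36 K


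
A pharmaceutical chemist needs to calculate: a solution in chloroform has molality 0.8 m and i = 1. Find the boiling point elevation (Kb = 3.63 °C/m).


ΔTb = Kb × m × i
= 3.63 × 0.8 × 1
= 2.904 °C

2.904 °C


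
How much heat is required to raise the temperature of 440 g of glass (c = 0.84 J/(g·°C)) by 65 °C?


q = mcΔT = 440 × 0.84 × 65
= 24024.00 J

24024.00 J


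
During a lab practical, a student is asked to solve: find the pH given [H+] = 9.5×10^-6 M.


pH = -log10([H+]) = -log10(9.5×10^-6)
= 6 - log10(9.5)
= 6 - 0.98
= 5.02

5.02


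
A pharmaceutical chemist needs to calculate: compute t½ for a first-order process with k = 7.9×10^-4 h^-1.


t½ = ln2/k = 0.693147/(7.9×10^-4 h^-1)
= 877.4 h

877.4 h


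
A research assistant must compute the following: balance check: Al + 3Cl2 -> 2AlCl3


Equation: Al + 3Cl2 -> 2AlCl3
Check atoms: Al: 1≠2, Cl: 6=6
Not balanced

No, not balanced


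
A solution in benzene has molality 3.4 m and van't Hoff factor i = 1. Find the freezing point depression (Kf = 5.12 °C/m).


ΔTf = Kf × m × i
= 5.12 × 3.4 × 1
= 17.408 °C

17.408 °C


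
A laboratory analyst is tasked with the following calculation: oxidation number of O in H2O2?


Peroxide: O is -1
Oxidation number: -1

-1


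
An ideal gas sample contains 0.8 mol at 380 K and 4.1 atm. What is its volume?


PV = nRT  (R = 0.08206 L·atm/(mol·K))
V = nRT/P = 0.8×0.08206×380/4.1
= 6.084 L

6.084 L


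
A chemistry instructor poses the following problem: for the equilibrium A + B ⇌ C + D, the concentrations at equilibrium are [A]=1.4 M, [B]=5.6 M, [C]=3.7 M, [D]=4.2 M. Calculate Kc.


Kc = [C][D]/([A][B])
= (3.7^1 × 4.2^1)/(1.4^1 × 5.6^1)
= 15.54/7.84
= 1.982

1.982


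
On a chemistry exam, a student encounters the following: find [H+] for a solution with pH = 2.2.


[H+] = 10^(-pH) = 10^(-2.2)
= 6.31×10^-3 M

6.31×10^-3 M


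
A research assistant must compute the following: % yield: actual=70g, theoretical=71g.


% yield = actual/theoretical × 100
= 70/71 × 100
= 98.59%

98.59%


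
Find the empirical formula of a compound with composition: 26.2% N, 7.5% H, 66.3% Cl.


Assume 100 g sample. Moles of each element:
  N: 26.2/14.01 = 1.87 mol
  H: 7.5/1.008 = 7.44 mol
  Cl: 66.3/35.45 = 1.87 mol
Divide by smallest (1.87):
  N: 1.87/1.87 = 1.0
  H: 7.44/1.87 = 3.98
  Cl: 1.87/1.87 = 1.0
Empirical formula: NH4Cl

NH4Cl


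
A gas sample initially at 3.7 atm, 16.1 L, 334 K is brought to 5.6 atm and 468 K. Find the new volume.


P1V1/T1 = P2V2/T2
V2 = P1V1T2/(T1P2)
= 3.7×16.1×468/(334×5.6)
= 14.905 L

14.905 L


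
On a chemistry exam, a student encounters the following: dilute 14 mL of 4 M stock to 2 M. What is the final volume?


C1V1 = C2V2
4 × 14 = 2 × V2
V2 = 56/2 = 28.0 mL

28.0 mL


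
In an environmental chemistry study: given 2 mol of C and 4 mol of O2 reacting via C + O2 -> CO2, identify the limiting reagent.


Mole ratio available / coefficient:
  C: 2/1 = 2.000
  O2: 4/1 = 4.000
Smaller ratio is limiting.

C


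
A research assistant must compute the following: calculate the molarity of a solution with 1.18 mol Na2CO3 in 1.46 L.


M = n/V = 1.18/1.46 = 0.808 mol/L

0.808 M


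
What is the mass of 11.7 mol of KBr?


M(KBr) = 119.0 g/mol
mass = n × M = 11.7 × 119.0 = 1392.30 g

1392.30 g


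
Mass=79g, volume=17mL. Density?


ρ = mass/volume
= 79/17
= 4.647 g/mL

4.647 g/mL


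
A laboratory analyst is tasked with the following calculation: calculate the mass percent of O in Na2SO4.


M(Na2SO4) = 2×22.99 + 1×32.07 + 4×16.0 = 142.05 g/mol
Mass of O = 4 × 16.0 = 64.00 g/mol
% O = 64.00/142.05 × 100 = 45.05%

45.05%


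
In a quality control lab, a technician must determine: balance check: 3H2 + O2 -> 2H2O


Equation: 3H2 + O2 -> 2H2O
Check atoms: H: 6≠4, O: 2=2
Not balanced

No, not balanced


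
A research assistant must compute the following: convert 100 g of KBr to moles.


M(KBr) = 119.0 g/mol
n = mass/M = 100/119.0 = 0.8403 mol

0.8403 mol


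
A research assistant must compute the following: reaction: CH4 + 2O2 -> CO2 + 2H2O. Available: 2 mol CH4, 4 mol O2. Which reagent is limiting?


Mole ratio available / coefficient:
  CH4: 2/1 = 2.000
  O2: 4/2 = 2.000
Smaller ratio is limiting.

neither (stoichiometric); CH4 and O2 are fully consumed


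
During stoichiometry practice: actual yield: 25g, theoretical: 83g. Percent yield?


% yield = actual/theoretical × 100
= 25/83 × 100
= 30.12%

30.12%


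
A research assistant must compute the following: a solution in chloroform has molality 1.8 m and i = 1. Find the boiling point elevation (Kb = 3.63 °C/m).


ΔTb = Kb × m × i
= 3.63 × 1.8 × 1
= 6.534 °C

6.534 °C


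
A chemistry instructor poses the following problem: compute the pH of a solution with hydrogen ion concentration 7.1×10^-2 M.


pH = -log10([H+]) = -log10(7.1×10^-2)
= 2 - log10(7.1)
= 2 - 0.85
= 1.15

1.15


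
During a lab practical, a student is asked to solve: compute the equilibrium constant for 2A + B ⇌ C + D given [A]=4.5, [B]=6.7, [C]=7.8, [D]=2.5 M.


Kc = [C][D]/([A]^2[B])
= (7.8^1 × 2.5^1)/(4.5^2 × 6.7^1)
= 19.5/135.675
= 0.1437

0.1437


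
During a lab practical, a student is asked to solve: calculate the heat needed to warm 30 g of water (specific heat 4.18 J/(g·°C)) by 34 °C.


q = mcΔT = 30 × 4.18 × 34
= 4263.60 J

4263.60 J


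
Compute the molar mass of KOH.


M(KOH) = 1×39.1 + 1×16.0 + 1×1.008
= 39.1 + 16.0 + 1.01
= 56.11 g/mol

56.11 g/mol


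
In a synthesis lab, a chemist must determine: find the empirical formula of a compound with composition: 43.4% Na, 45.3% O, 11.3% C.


Assume 100 g sample. Moles of each element:
  Na: 43.4/22.99 = 1.888 mol
  O: 45.3/16.0 = 2.831 mol
  C: 11.3/12.01 = 0.941 mol
Divide by smallest (0.941):
  Na: 1.888/0.941 = 2.01
  O: 2.831/0.941 = 3.01
  C: 0.941/0.941 = 1.0
Empirical formula: Na2CO3

Na2CO3


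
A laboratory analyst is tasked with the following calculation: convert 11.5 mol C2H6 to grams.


M(C2H6) = 30.07 g/mol
mass = n × M = 11.5 × 30.07 = 345.81 g

345.81 g


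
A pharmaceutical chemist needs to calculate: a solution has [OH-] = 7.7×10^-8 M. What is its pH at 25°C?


pOH = -log10([OH-]) = -log10(7.7×10^-8)
= 8 - log10(7.7) = 7.11
pH = 14 - pOH = 14 - 7.11 = 6.89

6.89


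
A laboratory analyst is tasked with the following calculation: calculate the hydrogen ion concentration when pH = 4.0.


[H+] = 10^(-pH) = 10^(-4.0)
= 1.0×10^-4 M

1.0×10^-4 M


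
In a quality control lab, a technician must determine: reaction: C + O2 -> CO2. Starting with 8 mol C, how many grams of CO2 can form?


Mole ratio CO2:C = 1:1
n(CO2) = 8 × 1/1 = 8.000 mol
mass = 8.000 × 44.01 = 352.08 g

352.08 g


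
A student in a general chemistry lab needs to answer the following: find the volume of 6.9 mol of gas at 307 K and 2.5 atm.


PV = nRT  (R = 0.08206 L·atm/(mol·K))
V = nRT/P = 6.9×0.08206×307/2.5
= 69.531 L

69.531 L


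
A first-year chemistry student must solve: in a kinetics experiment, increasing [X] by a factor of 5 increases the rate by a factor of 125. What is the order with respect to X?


rate ∝ [X]^n
5^n = 125 → n = 3
Order in X: 3

3


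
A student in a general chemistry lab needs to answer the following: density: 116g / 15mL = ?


ρ = mass/volume
= 116/15
= 7.733 g/mL

7.733 g/mL


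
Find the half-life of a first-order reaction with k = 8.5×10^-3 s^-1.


t½ = ln2/k = 0.693147/(8.5×10^-3 s^-1)
= 81.55 s

81.55 s


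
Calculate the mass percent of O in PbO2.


M(PbO2) = 1×207.2 + 2×16.0 = 239.20 g/mol
Mass of O = 2 × 16.0 = 32.00 g/mol
% O = 32.00/239.20 × 100 = 13.38%

13.38%


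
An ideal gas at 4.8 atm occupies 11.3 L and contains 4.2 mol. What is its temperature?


PV = nRT  (R = 0.08206 L·atm/(mol·K))
T = PV/(nR) = 4.8×11.3/(4.2×0.08206)
= 54.24/0.344652
= 157.38 K

157.38 K


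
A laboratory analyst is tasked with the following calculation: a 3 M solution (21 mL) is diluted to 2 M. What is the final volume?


C1V1 = C2V2
3 × 21 = 2 × V2
V2 = 63/2 = 31.5 mL

31.5 mL


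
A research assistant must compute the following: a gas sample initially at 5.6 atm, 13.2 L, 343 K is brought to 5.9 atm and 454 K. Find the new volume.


P1V1/T1 = P2V2/T2
V2 = P1V1T2/(T1P2)
= 5.6×13.2×454/(343×5.9)
= 16.583 L

16.583 L


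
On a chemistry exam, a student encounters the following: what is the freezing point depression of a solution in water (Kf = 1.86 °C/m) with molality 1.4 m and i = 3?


ΔTf = Kf × m × i
= 1.86 × 1.4 × 3
= 7.812 °C

7.812 °C


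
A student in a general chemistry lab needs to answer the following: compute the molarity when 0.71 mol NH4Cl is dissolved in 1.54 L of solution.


M = n/V = 0.71/1.54 = 0.461 mol/L

0.461 M


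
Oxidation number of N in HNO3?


(+1) + x + 3(-2) = 0, so x = +5
Oxidation number: +5

+5


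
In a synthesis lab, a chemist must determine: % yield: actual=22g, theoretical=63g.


% yield = actual/theoretical × 100
= 22/63 × 100
= 34.92%

34.92%


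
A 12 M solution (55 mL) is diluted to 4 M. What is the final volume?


C1V1 = C2V2
12 × 55 = 4 × V2
V2 = 660/4 = 165.0 mL

165.0 mL


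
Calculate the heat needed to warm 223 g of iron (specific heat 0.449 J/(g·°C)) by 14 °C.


q = mcΔT = 223 × 0.449 × 14
= 1401.78 J

1401.78 J


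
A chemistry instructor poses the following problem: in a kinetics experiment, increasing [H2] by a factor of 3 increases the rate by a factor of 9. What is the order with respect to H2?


rate ∝ [H2]^n
3^n = 9 → n = 2
Order in H2: 2

2


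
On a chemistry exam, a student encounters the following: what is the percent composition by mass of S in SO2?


M(SO2) = 1×32.07 + 2×16.0 = 64.07 g/mol
Mass of S = 1 × 32.07 = 32.07 g/mol
% S = 32.07/64.07 × 100 = 50.05%

50.05%


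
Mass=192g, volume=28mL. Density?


ρ = mass/volume
= 192/28
= 6.857 g/mL

6.857 g/mL


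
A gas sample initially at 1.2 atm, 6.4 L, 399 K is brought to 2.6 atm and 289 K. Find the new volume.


P1V1/T1 = P2V2/T2
V2 = P1V1T2/(T1P2)
= 1.2×6.4×289/(399×2.6)
= 2.14 L

2.14 L


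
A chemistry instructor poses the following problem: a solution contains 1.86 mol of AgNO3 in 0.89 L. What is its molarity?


M = n/V = 1.86/0.89 = 2.090 mol/L

2.090 M


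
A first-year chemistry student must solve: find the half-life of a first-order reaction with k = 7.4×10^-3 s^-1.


t½ = ln2/k = 0.693147/(7.4×10^-3 s^-1)
= 93.67 s

93.67 s


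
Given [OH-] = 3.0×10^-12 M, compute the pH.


pOH = -log10([OH-]) = -log10(3.0×10^-12)
= 12 - log10(3.0) = 11.52
pH = 14 - pOH = 14 - 11.52 = 2.48

2.48


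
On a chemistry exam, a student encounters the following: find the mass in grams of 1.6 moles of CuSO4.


M(CuSO4) = 159.62 g/mol
mass = n × M = 1.6 × 159.62 = 255.39 g

255.39 g


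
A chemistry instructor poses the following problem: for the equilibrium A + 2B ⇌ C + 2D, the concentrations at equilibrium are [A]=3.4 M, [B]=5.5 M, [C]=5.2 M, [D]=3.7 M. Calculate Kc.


Kc = [C][D]^2/([A][B]^2)
= (5.2^1 × 3.7^2)/(3.4^1 × 5.5^2)
= 71.188/102.85
= 0.6922

0.6922


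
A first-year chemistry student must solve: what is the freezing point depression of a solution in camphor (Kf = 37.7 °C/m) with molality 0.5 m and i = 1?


ΔTf = Kf × m × i
= 37.7 × 0.5 × 1
= 18.85 °C

18.85 °C


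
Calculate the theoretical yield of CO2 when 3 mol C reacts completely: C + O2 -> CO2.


Mole ratio CO2:C = 1:1
n(CO2) = 3 × 1/1 = 3.000 mol
mass = 3.000 × 44.01 = 132.03 g

132.03 g


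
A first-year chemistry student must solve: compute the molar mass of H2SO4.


M(H2SO4) = 2×1.008 + 1×32.07 + 4×16.0
= 2.02 + 32.07 + 64.0
= 98.09 g/mol

98.09 g/mol


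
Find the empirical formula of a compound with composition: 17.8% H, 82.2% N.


Assume 100 g sample. Moles of each element:
  H: 17.8/1.008 = 17.659 mol
  N: 82.2/14.01 = 5.867 mol
Divide by smallest (5.867):
  H: 17.659/5.867 = 3.01
  N: 5.867/5.867 = 1.0
Empirical formula: NH3

NH3


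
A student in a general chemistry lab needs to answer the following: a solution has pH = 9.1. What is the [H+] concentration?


[H+] = 10^(-pH) = 10^(-9.1)
= 7.94×10^-10 M

7.94×10^-10 M


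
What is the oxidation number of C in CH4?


x + 4(+1) = 0, so x = -4
Oxidation number: -4

-4


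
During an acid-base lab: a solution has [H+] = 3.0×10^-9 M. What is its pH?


pH = -log10([H+]) = -log10(3.0×10^-9)
= 9 - log10(3.0)
= 9 - 0.48
= 8.52

8.52


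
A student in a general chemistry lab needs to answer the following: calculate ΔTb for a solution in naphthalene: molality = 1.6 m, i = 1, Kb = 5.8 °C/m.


ΔTb = Kb × m × i
= 5.8 × 1.6 × 1
= 9.28 °C

9.28 °C


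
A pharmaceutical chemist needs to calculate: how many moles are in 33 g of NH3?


M(NH3) = 17.03 g/mol
n = mass/M = 33/17.03 = 1.9378 mol

1.9378 mol


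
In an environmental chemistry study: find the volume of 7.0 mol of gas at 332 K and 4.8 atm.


PV = nRT  (R = 0.08206 L·atm/(mol·K))
V = nRT/P = 7.0×0.08206×332/4.8
= 39.731 L

39.731 L


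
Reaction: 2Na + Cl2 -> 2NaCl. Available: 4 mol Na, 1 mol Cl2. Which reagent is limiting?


Mole ratio available / coefficient:
  Na: 4/2 = 2.000
  Cl2: 1/1 = 1.000
Smaller ratio is limiting.

Cl2


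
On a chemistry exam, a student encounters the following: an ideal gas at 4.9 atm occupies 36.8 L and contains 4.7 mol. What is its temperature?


PV = nRT  (R = 0.08206 L·atm/(mol·K))
T = PV/(nR) = 4.9×36.8/(4.7×0.08206)
= 180.32/0.385682
= 467.54 K

467.54 K


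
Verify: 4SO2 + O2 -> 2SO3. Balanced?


Equation: 4SO2 + O2 -> 2SO3
Check atoms: O: 10≠6, S: 4≠2
Not balanced

No, not balanced


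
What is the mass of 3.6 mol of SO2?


M(SO2) = 64.07 g/mol
mass = n × M = 3.6 × 64.07 = 230.65 g

230.65 g


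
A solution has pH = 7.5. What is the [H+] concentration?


[H+] = 10^(-pH) = 10^(-7.5)
= 3.16×10^-8 M

3.16×10^-8 M


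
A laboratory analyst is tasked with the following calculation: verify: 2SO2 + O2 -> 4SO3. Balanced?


Equation: 2SO2 + O2 -> 4SO3
Check atoms: O: 6≠12, S: 2≠4
Not balanced

No, not balanced


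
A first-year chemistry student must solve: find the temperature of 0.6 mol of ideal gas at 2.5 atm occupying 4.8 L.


PV = nRT  (R = 0.08206 L·atm/(mol·K))
T = PV/(nR) = 2.5×4.8/(0.6×0.08206)
= 12.00/0.049236
= 243.72 K

243.72 K


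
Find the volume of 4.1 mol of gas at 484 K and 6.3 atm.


PV = nRT  (R = 0.08206 L·atm/(mol·K))
V = nRT/P = 4.1×0.08206×484/6.3
= 25.848 L

25.848 L


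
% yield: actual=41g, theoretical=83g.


% yield = actual/theoretical × 100
= 41/83 × 100
= 49.4%

49.4%


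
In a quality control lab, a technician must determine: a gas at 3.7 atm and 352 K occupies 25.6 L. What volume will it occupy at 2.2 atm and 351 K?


P1V1/T1 = P2V2/T2
V2 = P1V1T2/(T1P2)
= 3.7×25.6×351/(352×2.2)
= 42.932 L

42.932 L


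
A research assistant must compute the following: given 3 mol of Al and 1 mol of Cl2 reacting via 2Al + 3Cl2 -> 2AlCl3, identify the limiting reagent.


Mole ratio available / coefficient:
  Al: 3/2 = 1.500
  Cl2: 1/3 = 0.333
Smaller ratio is limiting.

Cl2


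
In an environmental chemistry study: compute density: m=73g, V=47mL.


ρ = mass/volume
= 73/47
= 1.553 g/mL

1.553 g/mL


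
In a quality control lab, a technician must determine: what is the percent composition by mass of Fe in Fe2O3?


M(Fe2O3) = 2×55.85 + 3×16.0 = 159.70 g/mol
Mass of Fe = 2 × 55.85 = 111.70 g/mol
% Fe = 111.70/159.70 × 100 = 69.94%

69.94%


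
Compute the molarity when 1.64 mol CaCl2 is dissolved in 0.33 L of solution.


M = n/V = 1.64/0.33 = 4.970 mol/L

4.970 M


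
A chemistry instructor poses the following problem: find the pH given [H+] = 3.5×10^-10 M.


pH = -log10([H+]) = -log10(3.5×10^-10)
= 10 - log10(3.5)
= 10 - 0.54
= 9.46

9.46


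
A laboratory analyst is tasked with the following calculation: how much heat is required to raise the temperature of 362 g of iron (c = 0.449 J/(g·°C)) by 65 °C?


q = mcΔT = 362 × 0.449 × 65
= 10564.97 J

10564.97 J


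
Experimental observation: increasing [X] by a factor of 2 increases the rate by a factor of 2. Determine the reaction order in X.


rate ∝ [X]^n
2^n = 2 → n = 1
Order in X: 1

1


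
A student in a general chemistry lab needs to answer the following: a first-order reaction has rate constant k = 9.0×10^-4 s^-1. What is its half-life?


t½ = ln2/k = 0.693147/(9.0×10^-4 s^-1)
= 770.2 s

770.2 s


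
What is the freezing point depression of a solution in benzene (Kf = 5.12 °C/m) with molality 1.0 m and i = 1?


ΔTf = Kf × m × i
= 5.12 × 1.0 × 1
= 5.12 °C

5.12 °C


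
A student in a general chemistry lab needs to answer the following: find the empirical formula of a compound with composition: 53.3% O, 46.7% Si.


Assume 100 g sample. Moles of each element:
  O: 53.3/16.0 = 3.331 mol
  Si: 46.7/28.09 = 1.663 mol
Divide by smallest (1.663):
  O: 3.331/1.663 = 2.0
  Si: 1.663/1.663 = 1.0
Empirical formula: SiO2

SiO2


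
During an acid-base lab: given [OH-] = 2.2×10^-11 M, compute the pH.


pOH = -log10([OH-]) = -log10(2.2×10^-11)
= 11 - log10(2.2) = 10.66
pH = 14 - pOH = 14 - 10.66 = 3.34

3.34


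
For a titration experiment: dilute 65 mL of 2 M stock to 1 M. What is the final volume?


C1V1 = C2V2
2 × 65 = 1 × V2
V2 = 130/1 = 130.0 mL

130.0 mL


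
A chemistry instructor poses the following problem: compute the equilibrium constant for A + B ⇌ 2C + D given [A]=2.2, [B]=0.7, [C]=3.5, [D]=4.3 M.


Kc = [C]^2[D]/([A][B])
= (3.5^2 × 4.3^1)/(2.2^1 × 0.7^1)
= 52.675/1.54
= 34.20

34.20


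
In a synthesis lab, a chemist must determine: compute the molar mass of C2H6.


M(C2H6) = 2×12.01 + 6×1.008
= 24.02 + 6.05
= 30.07 g/mol

30.07 g/mol


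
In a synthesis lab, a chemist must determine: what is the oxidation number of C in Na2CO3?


2(+1) + x + 3(-2) = 0, so x = +4
Oxidation number: +4

+4


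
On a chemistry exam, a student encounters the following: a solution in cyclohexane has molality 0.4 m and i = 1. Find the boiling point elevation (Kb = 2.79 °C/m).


ΔTb = Kb × m × i
= 2.79 × 0.4 × 1
= 1.116 °C

1.116 °C


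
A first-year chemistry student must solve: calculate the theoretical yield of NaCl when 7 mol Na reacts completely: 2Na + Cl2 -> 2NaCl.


Mole ratio NaCl:Na = 2:2
n(NaCl) = 7 × 2/2 = 7.000 mol
mass = 7.000 × 58.44 = 409.08 g

409.08 g


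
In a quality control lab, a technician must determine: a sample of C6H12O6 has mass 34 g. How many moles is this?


M(C6H12O6) = 180.16 g/mol
n = mass/M = 34/180.16 = 0.1887 mol

0.1887 mol


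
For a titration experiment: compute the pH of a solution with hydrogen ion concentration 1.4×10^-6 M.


pH = -log10([H+]) = -log10(1.4×10^-6)
= 6 - log10(1.4)
= 6 - 0.15
= 5.85

5.85


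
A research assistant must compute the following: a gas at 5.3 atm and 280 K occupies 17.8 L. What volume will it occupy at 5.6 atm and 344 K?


P1V1/T1 = P2V2/T2
V2 = P1V1T2/(T1P2)
= 5.3×17.8×344/(280×5.6)
= 20.697 L

20.697 L


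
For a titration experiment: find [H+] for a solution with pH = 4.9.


[H+] = 10^(-pH) = 10^(-4.9)
= 1.26×10^-5 M

1.26×10^-5 M


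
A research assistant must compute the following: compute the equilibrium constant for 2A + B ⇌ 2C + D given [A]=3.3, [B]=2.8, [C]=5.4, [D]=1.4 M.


Kc = [C]^2[D]/([A]^2[B])
= (5.4^2 × 1.4^1)/(3.3^2 × 2.8^1)
= 40.824/30.492
= 1.339

1.339


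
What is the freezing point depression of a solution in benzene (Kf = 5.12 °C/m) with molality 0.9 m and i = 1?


ΔTf = Kf × m × i
= 5.12 × 0.9 × 1
= 4.608 °C

4.608 °C


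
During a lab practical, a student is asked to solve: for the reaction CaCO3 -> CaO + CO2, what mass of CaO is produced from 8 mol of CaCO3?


Mole ratio CaO:CaCO3 = 1:1
n(CaO) = 8 × 1/1 = 8.000 mol
mass = 8.000 × 56.08 = 448.64 g

448.64 g


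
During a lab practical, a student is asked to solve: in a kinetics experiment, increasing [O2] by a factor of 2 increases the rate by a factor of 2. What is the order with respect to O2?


rate ∝ [O2]^n
2^n = 2 → n = 1
Order in O2: 1

1


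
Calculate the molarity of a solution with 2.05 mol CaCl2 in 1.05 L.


M = n/V = 2.05/1.05 = 1.952 mol/L

1.952 M


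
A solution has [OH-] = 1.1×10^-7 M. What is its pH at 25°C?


pOH = -log10([OH-]) = -log10(1.1×10^-7)
= 7 - log10(1.1) = 6.96
pH = 14 - pOH = 14 - 6.96 = 7.04

7.04


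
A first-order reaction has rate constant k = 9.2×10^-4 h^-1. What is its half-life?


t½ = ln2/k = 0.693147/(9.2×10^-4 h^-1)
= 753.4 h

753.4 h


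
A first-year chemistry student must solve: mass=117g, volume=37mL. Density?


ρ = mass/volume
= 117/37
= 3.162 g/mL

3.162 g/mL


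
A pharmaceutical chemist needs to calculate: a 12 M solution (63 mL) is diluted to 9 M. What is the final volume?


C1V1 = C2V2
12 × 63 = 9 × V2
V2 = 756/9 = 84.0 mL

84.0 mL


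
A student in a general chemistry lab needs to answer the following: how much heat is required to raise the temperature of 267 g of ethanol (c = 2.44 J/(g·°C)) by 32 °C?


q = mcΔT = 267 × 2.44 × 32
= 20847.36 J

20847.36 J


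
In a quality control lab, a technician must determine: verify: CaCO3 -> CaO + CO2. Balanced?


Equation: CaCO3 -> CaO + CO2
Check atoms: C: 1=1, Ca: 1=1, O: 3=3
Balanced

Yes, balanced


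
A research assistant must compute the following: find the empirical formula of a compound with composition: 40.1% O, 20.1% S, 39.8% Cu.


Assume 100 g sample. Moles of each element:
  O: 40.1/16.0 = 2.506 mol
  S: 20.1/32.07 = 0.627 mol
  Cu: 39.8/63.55 = 0.626 mol
Divide by smallest (0.626):
  O: 2.506/0.626 = 4.0
  S: 0.627/0.626 = 1.0
  Cu: 0.626/0.626 = 1.0
Empirical formula: CuSO4

CuSO4


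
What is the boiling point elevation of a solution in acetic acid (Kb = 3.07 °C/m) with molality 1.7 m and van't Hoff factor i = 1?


ΔTb = Kb × m × i
= 3.07 × 1.7 × 1
= 5.219 °C

5.219 °C


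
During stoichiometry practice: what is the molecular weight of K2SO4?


M(K2SO4) = 2×39.1 + 1×32.07 + 4×16.0
= 78.2 + 32.07 + 64.0
= 174.27 g/mol

174.27 g/mol


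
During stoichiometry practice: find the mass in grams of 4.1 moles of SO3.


M(SO3) = 80.07 g/mol
mass = n × M = 4.1 × 80.07 = 328.29 g

328.29 g


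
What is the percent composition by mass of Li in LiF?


M(LiF) = 1×6.94 + 1×19.0 = 25.94 g/mol
Mass of Li = 1 × 6.94 = 6.94 g/mol
% Li = 6.94/25.94 × 100 = 26.75%

26.75%


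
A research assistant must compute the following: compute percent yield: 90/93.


% yield = actual/theoretical × 100
= 90/93 × 100
= 96.77%

96.77%


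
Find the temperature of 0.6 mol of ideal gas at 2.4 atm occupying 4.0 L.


PV = nRT  (R = 0.08206 L·atm/(mol·K))
T = PV/(nR) = 2.4×4.0/(0.6×0.08206)
= 9.60/0.049236
= 194.98 K

194.98 K


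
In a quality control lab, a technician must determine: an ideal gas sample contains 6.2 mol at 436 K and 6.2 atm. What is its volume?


PV = nRT  (R = 0.08206 L·atm/(mol·K))
V = nRT/P = 6.2×0.08206×436/6.2
= 35.778 L

35.778 L


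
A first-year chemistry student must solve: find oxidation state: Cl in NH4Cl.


halide: -1
Oxidation number: -1

-1


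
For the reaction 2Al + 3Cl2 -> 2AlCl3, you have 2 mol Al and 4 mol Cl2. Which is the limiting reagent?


Mole ratio available / coefficient:
  Al: 2/2 = 1.000
  Cl2: 4/3 = 1.333
Smaller ratio is limiting.

Al


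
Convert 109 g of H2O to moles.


M(H2O) = 18.02 g/mol
n = mass/M = 109/18.02 = 6.0488 mol

6.0488 mol


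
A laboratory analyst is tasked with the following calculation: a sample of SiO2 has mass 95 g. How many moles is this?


M(SiO2) = 60.09 g/mol
n = mass/M = 95/60.09 = 1.581 mol

1.581 mol


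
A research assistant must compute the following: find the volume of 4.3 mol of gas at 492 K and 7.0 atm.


PV = nRT  (R = 0.08206 L·atm/(mol·K))
V = nRT/P = 4.3×0.08206×492/7.0
= 24.801 L

24.801 L


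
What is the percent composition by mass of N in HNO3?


M(HNO3) = 1×1.008 + 1×14.01 + 3×16.0 = 63.018 g/mol
Mass of N = 1 × 14.01 = 14.01 g/mol
% N = 14.01/63.018 × 100 = 22.23%

22.23%


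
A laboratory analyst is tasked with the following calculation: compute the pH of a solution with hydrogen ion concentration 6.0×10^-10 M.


pH = -log10([H+]) = -log10(6.0×10^-10)
= 10 - log10(6.0)
= 10 - 0.78
= 9.22

9.22


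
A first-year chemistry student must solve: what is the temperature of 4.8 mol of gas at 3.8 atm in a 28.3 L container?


PV = nRT  (R = 0.08206 L·atm/(mol·K))
T = PV/(nR) = 3.8×28.3/(4.8×0.08206)
= 107.54/0.393888
= 273.02 K

273.02 K


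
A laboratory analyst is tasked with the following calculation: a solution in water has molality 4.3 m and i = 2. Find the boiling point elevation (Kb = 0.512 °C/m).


ΔTb = Kb × m × i
= 0.512 × 4.3 × 2
= 4.4032 °C

4.4032 °C


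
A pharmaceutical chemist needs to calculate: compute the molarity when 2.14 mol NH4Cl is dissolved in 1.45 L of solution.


M = n/V = 2.14/1.45 = 1.476 mol/L

1.476 M


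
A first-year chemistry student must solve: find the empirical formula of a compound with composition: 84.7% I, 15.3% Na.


Assume 100 g sample. Moles of each element:
  I: 84.7/126.9 = 0.667 mol
  Na: 15.3/22.99 = 0.666 mol
Divide by smallest (0.666):
  I: 0.667/0.666 = 1.0
  Na: 0.666/0.666 = 1.0
Empirical formula: NaI

NaI


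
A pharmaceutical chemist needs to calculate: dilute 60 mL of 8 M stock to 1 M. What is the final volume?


C1V1 = C2V2
8 × 60 = 1 × V2
V2 = 480/1 = 480.0 mL

480.0 mL


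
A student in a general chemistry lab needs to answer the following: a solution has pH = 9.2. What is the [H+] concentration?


[H+] = 10^(-pH) = 10^(-9.2)
= 6.31×10^-10 M

6.31×10^-10 M


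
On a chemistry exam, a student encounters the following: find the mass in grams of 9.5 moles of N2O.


M(N2O) = 44.02 g/mol
mass = n × M = 9.5 × 44.02 = 418.19 g

418.19 g


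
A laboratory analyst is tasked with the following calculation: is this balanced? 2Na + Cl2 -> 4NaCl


Equation: 2Na + Cl2 -> 4NaCl
Check atoms: Cl: 2≠4, Na: 2≠4
Not balanced

No, not balanced


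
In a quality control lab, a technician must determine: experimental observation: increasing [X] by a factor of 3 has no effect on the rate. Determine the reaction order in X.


rate ∝ [X]^n
rate ∝ [X]^0
Order in X: 0

0


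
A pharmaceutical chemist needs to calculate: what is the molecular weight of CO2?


M(CO2) = 1×12.01 + 2×16.0
= 12.01 + 32.0
= 44.01 g/mol

44.01 g/mol


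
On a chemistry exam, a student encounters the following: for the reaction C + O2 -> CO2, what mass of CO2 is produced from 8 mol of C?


Mole ratio CO2:C = 1:1
n(CO2) = 8 × 1/1 = 8.000 mol
mass = 8.000 × 44.01 = 352.08 g

352.08 g


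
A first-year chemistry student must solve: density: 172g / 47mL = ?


ρ = mass/volume
= 172/47
= 3.66 g/mL

3.66 g/mL


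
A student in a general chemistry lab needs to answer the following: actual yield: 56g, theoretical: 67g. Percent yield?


% yield = actual/theoretical × 100
= 56/67 × 100
= 83.58%

83.58%


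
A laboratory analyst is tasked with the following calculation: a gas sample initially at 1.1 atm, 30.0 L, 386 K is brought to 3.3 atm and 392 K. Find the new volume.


P1V1/T1 = P2V2/T2
V2 = P1V1T2/(T1P2)
= 1.1×30.0×392/(386×3.3)
= 10.155 L

10.155 L


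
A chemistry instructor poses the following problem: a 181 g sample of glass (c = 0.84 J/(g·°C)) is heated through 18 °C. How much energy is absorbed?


q = mcΔT = 181 × 0.84 × 18
= 2736.72 J

2736.72 J


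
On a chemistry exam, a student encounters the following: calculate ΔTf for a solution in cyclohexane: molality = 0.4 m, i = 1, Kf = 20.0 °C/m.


ΔTf = Kf × m × i
= 20.0 × 0.4 × 1
= 8.0 °C

8.0 °C


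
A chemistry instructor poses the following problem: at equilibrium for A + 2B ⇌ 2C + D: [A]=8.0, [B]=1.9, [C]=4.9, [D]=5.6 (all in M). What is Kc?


Kc = [C]^2[D]/([A][B]^2)
= (4.9^2 × 5.6^1)/(8.0^1 × 1.9^2)
= 134.456/28.88
= 4.656

4.656


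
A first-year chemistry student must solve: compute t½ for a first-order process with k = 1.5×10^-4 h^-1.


t½ = ln2/k = 0.693147/(1.5×10^-4 h^-1)
= 4621 h

4621 h


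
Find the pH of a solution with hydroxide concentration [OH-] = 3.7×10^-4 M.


pOH = -log10([OH-]) = -log10(3.7×10^-4)
= 4 - log10(3.7) = 3.43
pH = 14 - pOH = 14 - 3.43 = 10.57

10.57


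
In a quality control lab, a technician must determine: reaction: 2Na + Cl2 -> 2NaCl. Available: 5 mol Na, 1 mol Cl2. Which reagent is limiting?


Mole ratio available / coefficient:
  Na: 5/2 = 2.500
  Cl2: 1/1 = 1.000
Smaller ratio is limiting.

Cl2


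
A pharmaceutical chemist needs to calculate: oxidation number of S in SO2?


x + 2(-2) = 0, so x = +4
Oxidation number: +4

+4


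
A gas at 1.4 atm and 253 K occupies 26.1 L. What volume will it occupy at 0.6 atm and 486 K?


P1V1/T1 = P2V2/T2
V2 = P1V1T2/(T1P2)
= 1.4×26.1×486/(253×0.6)
= 116.986 L

116.986 L


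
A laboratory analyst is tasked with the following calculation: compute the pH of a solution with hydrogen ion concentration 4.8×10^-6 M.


pH = -log10([H+]) = -log10(4.8×10^-6)
= 6 - log10(4.8)
= 6 - 0.68
= 5.32

5.32


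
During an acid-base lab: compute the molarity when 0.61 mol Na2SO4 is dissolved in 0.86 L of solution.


M = n/V = 0.61/0.86 = 0.709 mol/L

0.709 M


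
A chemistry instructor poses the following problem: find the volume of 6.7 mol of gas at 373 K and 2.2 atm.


PV = nRT  (R = 0.08206 L·atm/(mol·K))
V = nRT/P = 6.7×0.08206×373/2.2
= 93.216 L

93.216 L


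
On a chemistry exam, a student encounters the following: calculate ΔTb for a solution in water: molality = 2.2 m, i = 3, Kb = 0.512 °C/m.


ΔTb = Kb × m × i
= 0.512 × 2.2 × 3
= 3.3792 °C

3.3792 °C


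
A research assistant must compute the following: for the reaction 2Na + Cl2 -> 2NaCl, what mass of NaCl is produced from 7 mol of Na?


Mole ratio NaCl:Na = 2:2
n(NaCl) = 7 × 2/2 = 7.000 mol
mass = 7.000 × 58.44 = 409.08 g

409.08 g


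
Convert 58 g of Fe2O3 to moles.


M(Fe2O3) = 159.7 g/mol
n = mass/M = 58/159.7 = 0.3632 mol

0.3632 mol


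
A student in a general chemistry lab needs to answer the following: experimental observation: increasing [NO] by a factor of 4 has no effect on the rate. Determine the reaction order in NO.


rate ∝ [NO]^n
rate ∝ [NO]^0
Order in NO: 0

0


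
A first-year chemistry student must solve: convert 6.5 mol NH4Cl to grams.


M(NH4Cl) = 53.49 g/mol
mass = n × M = 6.5 × 53.49 = 347.69 g

347.69 g


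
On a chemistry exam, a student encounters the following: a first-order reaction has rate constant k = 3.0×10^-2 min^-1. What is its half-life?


t½ = ln2/k = 0.693147/(3.0×10^-2 min^-1)
= 23.10 min

23.10 min


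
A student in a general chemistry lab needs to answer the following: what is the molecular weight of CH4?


M(CH4) = 1×12.01 + 4×1.008
= 12.01 + 4.03
= 16.04 g/mol

16.04 g/mol


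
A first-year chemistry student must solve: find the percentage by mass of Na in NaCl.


M(NaCl) = 1×22.99 + 1×35.45 = 58.44 g/mol
Mass of Na = 1 × 22.99 = 22.99 g/mol
% Na = 22.99/58.44 × 100 = 39.34%

39.34%


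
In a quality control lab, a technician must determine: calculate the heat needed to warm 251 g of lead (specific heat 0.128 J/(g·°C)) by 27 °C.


q = mcΔT = 251 × 0.128 × 27
= 867.46 J

867.46 J


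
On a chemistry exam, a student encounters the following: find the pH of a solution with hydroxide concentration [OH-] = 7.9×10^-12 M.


pOH = -log10([OH-]) = -log10(7.9×10^-12)
= 12 - log10(7.9) = 11.1
pH = 14 - pOH = 14 - 11.1 = 2.9

2.9


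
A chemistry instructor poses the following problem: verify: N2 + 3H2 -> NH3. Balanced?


Equation: N2 + 3H2 -> NH3
Check atoms: H: 6≠3, N: 2≠1
Not balanced

No, not balanced


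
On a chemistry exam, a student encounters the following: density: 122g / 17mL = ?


ρ = mass/volume
= 122/17
= 7.176 g/mL

7.176 g/mL


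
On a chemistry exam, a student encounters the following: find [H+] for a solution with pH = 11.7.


[H+] = 10^(-pH) = 10^(-11.7)
= 2.0×10^-12 M

2.0×10^-12 M


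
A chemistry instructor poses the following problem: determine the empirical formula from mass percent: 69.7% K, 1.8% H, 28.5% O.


Assume 100 g sample. Moles of each element:
  K: 69.7/39.1 = 1.783 mol
  H: 1.8/1.008 = 1.786 mol
  O: 28.5/16.0 = 1.781 mol
Divide by smallest (1.781):
  K: 1.783/1.781 = 1.0
  H: 1.786/1.781 = 1.0
  O: 1.781/1.781 = 1.0
Empirical formula: KOH

KOH


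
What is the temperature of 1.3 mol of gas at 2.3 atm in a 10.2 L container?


PV = nRT  (R = 0.08206 L·atm/(mol·K))
T = PV/(nR) = 2.3×10.2/(1.3×0.08206)
= 23.46/0.106678
= 219.91 K

219.91 K


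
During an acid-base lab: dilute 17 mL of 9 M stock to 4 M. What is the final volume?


C1V1 = C2V2
9 × 17 = 4 × V2
V2 = 153/4 = 38.25 mL

38.25 mL


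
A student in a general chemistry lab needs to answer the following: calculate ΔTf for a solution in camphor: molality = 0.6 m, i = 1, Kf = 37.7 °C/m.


ΔTf = Kf × m × i
= 37.7 × 0.6 × 1
= 22.62 °C

22.62 °C


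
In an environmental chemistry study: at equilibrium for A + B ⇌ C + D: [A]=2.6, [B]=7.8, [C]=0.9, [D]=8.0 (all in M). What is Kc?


Kc = [C][D]/([A][B])
= (0.9^1 × 8.0^1)/(2.6^1 × 7.8^1)
= 7.2/20.28
= 0.3550

0.3550


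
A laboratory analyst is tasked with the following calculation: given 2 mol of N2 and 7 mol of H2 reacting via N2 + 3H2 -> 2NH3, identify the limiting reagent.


Mole ratio available / coefficient:
  N2: 2/1 = 2.000
  H2: 7/3 = 2.333
Smaller ratio is limiting.

N2


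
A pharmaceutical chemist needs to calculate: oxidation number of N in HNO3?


(+1) + x + 3(-2) = 0, so x = +5
Oxidation number: +5

+5


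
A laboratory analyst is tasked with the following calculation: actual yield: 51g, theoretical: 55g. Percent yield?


% yield = actual/theoretical × 100
= 51/55 × 100
= 92.73%

92.73%


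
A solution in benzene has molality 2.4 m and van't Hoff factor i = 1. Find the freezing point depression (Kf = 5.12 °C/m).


ΔTf = Kf × m × i
= 5.12 × 2.4 × 1
= 12.288 °C

12.288 °C


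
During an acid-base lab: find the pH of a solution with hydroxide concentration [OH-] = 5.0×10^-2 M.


pOH = -log10([OH-]) = -log10(5.0×10^-2)
= 2 - log10(5.0) = 1.3
pH = 14 - pOH = 14 - 1.3 = 12.7

12.7


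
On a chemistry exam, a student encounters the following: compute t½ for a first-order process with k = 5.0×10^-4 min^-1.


t½ = ln2/k = 0.693147/(5.0×10^-4 min^-1)
= 1386 min

1386 min


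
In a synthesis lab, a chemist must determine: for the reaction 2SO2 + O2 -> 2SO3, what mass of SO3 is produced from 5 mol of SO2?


Mole ratio SO3:SO2 = 2:2
n(SO3) = 5 × 2/2 = 5.000 mol
mass = 5.000 × 80.07 = 400.35 g

400.35 g


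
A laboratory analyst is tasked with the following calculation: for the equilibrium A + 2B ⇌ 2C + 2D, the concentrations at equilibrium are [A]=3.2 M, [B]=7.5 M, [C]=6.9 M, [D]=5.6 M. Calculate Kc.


Kc = [C]^2[D]^2/([A][B]^2)
= (6.9^2 × 5.6^2)/(3.2^1 × 7.5^2)
= 1493.0496/180
= 8.295

8.295


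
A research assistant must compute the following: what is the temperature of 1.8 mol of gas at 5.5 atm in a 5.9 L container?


PV = nRT  (R = 0.08206 L·atm/(mol·K))
T = PV/(nR) = 5.5×5.9/(1.8×0.08206)
= 32.45/0.147708
= 219.69 K

219.69 K


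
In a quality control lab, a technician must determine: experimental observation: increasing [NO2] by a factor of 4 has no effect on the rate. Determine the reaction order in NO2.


rate ∝ [NO2]^n
rate ∝ [NO2]^0
Order in NO2: 0

0


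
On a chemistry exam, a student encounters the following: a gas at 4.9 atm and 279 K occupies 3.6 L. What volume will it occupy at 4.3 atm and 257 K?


P1V1/T1 = P2V2/T2
V2 = P1V1T2/(T1P2)
= 4.9×3.6×257/(279×4.3)
= 3.779 L

3.779 L


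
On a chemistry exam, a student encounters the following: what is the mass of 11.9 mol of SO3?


M(SO3) = 80.07 g/mol
mass = n × M = 11.9 × 80.07 = 952.83 g

952.83 g


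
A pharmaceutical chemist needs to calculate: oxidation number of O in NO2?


O is usually -2
Oxidation number: -2

-2
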